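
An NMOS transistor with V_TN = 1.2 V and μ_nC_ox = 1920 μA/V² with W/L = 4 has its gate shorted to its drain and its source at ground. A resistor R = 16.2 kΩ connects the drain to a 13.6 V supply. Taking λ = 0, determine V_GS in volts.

V_GS = 1.64 V

With gate tied to drain, V_GS = V_DS ≥ V_GS − V_TN, so the device is in saturation.
k_n = μ_nC_ox · (W/L) = 7.68 mA/V².
KCL at the drain: ½ k_n (V_GS − V_TN)² = (V_DD − V_GS)/R.
Let x = V_GS − 1.2. Then 62.2 x² + x − 12.4 = 0, giving x = 0.439 V (positive root), so V_GS = 1.64 V.
I_D = (V_DD − V_GS)/R = (13.6 − 1.64) / 16.2 = 0.738 mA.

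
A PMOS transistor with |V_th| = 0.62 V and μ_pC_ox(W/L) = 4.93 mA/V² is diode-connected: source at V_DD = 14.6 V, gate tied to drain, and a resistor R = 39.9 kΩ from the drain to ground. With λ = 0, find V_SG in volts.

With gate tied to drain, V_SG = V_SD ≥ V_SG − |V_th|, so the device is in saturation.
KCL at the drain: ½ k_p (V_SG − |V_th|)² = (V_DD − V_SG)/R.
Let x = V_SG − 0.62. Then 98.4 x² + x − 13.98 = 0, giving x = 0.372 V (positive root), so V_SG = 0.992 V.
I_D = (V_DD − V_SG)/R = (14.6 − 0.992) / 39.9 = 0.341 mA.

V_SG = 0.992 V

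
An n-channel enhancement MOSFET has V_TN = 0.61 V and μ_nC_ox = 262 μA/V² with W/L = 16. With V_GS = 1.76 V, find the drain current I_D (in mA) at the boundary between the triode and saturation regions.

At the boundary V_DS = V_ov = V_GS − V_TN = 1.76 − 0.61 = 1.15 V.
k_n = μ_nC_ox · (W/L) = 4.192 mA/V².
I_D = ½ k_n V_ov² = 0.5 × 4.192 × 1.15² = 2.77 mA.

I_D = 2.77 mA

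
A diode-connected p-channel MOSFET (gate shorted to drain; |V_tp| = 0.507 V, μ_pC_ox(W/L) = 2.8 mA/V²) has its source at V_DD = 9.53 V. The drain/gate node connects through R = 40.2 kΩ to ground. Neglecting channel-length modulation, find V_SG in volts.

V_SG = 0.899 V

With gate tied to drain, V_SG = V_SD ≥ V_SG − |V_tp|, so the device is in saturation.
KCL at the drain: ½ k_p (V_SG − |V_tp|)² = (V_DD − V_SG)/R.
Let x = V_SG − 0.507. Then 56.3 x² + x − 9.023 = 0, giving x = 0.392 V (positive root), so V_SG = 0.899 V.
I_D = (V_DD − V_SG)/R = (9.53 − 0.899) / 40.2 = 0.215 mA.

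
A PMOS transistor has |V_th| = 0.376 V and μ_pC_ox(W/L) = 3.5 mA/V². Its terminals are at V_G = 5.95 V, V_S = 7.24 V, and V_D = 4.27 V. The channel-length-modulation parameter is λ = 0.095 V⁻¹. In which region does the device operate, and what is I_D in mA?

V_SG = V_S − V_G = 7.24 − 5.95 = 1.29 V; V_SD = V_S − V_D = 7.24 − 4.27 = 2.97 V.
V_ov = V_SG − |V_th| = 1.29 − 0.376 = 0.914 V.
Since V_SD = 2.97 V ≥ V_ov = 0.914 V, the device is in saturation.
I_D = ½ k_p V_ov² (1 + λ V_SD) = 0.5 × 3.5 × 0.914² × (1 + 0.095 × 2.97) = 1.87 mA.

Saturation; I_D = 1.87 mA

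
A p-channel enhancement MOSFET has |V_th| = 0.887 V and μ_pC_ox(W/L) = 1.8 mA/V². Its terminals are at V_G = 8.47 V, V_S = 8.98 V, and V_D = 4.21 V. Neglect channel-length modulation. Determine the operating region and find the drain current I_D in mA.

Cutoff; I_D = 0 mA

V_SG = V_S − V_G = 8.98 − 8.47 = 0.51 V; V_SD = V_S − V_D = 8.98 − 4.21 = 4.77 V.
V_SG = 0.51 V < |V_th| = 0.887 V, so the transistor is in cutoff.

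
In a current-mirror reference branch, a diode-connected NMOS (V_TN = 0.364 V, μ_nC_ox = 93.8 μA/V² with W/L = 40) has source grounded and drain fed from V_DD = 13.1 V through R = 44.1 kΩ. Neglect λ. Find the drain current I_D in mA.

I_D = 0.280 mA

With gate tied to drain, V_GS = V_DS ≥ V_GS − V_TN, so the device is in saturation.
k_n = μ_nC_ox · (W/L) = 3.752 mA/V².
KCL at the drain: ½ k_n (V_GS − V_TN)² = (V_DD − V_GS)/R.
Let x = V_GS − 0.364. Then 82.7 x² + x − 12.74 = 0, giving x = 0.386 V (positive root), so V_GS = 0.75 V.
I_D = (V_DD − V_GS)/R = (13.1 − 0.75) / 44.1 = 0.28 mA.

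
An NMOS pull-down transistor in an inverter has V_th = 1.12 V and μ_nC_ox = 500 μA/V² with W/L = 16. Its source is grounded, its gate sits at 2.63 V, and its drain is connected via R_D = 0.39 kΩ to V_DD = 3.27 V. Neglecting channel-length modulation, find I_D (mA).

V_GS = V_G = 2.63 V, so V_ov = 2.63 − 1.12 = 1.51 V.
k_n = μ_nC_ox · (W/L) = 8 mA/V².
Assume saturation: I_D = ½ k_n V_ov² = 0.5 × 8 × 1.51² = 9.12 mA, giving V_DS = V_DD − I_D R_D = 3.27 − 9.12 × 0.39 = -0.287 V.
But -0.287 V < V_ov = 1.51 V, so the device is actually in triode.
In triode I_D = k_n[V_ov V_DS − ½ V_DS²] and I_D = (V_DD − V_DS)/R_D. Equating: 1.56 V_DS² − 5.711 V_DS + 3.27 = 0, giving V_DS = 0.71 V (the root below V_ov).
I_D = (3.27 − 0.71) / 0.39 = 6.56 mA.

I_D = 6.56 mA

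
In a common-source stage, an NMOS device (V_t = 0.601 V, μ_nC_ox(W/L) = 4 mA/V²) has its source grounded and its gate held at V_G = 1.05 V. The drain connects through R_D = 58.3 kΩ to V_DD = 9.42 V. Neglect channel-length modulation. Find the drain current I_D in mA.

V_GS = V_G = 1.05 V, so V_ov = 1.05 − 0.601 = 0.449 V.
Assume saturation: I_D = ½ k_n V_ov² = 0.5 × 4 × 0.449² = 0.403 mA, giving V_DS = V_DD − I_D R_D = 9.42 − 0.403 × 58.3 = -14.1 V.
But -14.1 V < V_ov = 0.449 V, so the device is actually in triode.
In triode I_D = k_n[V_ov V_DS − ½ V_DS²] and I_D = (V_DD − V_DS)/R_D. Equating: 117 V_DS² − 105.7 V_DS + 9.42 = 0, giving V_DS = 0.1 V (the root below V_ov).
I_D = (9.42 − 0.1) / 58.3 = 0.16 mA.

I_D = 0.160 mA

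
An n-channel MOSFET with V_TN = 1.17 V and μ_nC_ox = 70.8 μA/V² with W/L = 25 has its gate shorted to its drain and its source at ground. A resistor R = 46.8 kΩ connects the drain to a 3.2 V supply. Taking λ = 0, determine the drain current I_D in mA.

With gate tied to drain, V_GS = V_DS ≥ V_GS − V_TN, so the device is in saturation.
k_n = μ_nC_ox · (W/L) = 1.77 mA/V².
KCL at the drain: ½ k_n (V_GS − V_TN)² = (V_DD − V_GS)/R.
Let x = V_GS − 1.17. Then 41.4 x² + x − 2.03 = 0, giving x = 0.21 V (positive root), so V_GS = 1.38 V.
I_D = (V_DD − V_GS)/R = (3.2 − 1.38) / 46.8 = 0.0389 mA.

I_D = 0.0389 mA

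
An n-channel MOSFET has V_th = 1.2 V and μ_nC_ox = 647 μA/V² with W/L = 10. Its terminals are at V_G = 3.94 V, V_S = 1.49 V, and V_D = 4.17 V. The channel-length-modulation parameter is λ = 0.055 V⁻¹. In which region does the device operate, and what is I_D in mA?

Saturation; I_D = 5.80 mA

V_GS = V_G − V_S = 3.94 − 1.49 = 2.45 V; V_DS = V_D − V_S = 4.17 − 1.49 = 2.68 V.
k_n = μ_nC_ox · (W/L) = 6.47 mA/V².
V_ov = V_GS − V_th = 2.45 − 1.2 = 1.25 V.
Since V_DS = 2.68 V ≥ V_ov = 1.25 V, the device is in saturation.
I_D = ½ k_n V_ov² (1 + λ V_DS) = 0.5 × 6.47 × 1.25² × (1 + 0.055 × 2.68) = 5.8 mA.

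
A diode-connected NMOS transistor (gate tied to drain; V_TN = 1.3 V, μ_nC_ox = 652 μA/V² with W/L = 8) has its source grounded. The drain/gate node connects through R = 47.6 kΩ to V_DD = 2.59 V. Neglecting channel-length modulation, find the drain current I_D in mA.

I_D = 0.0250 mA

With gate tied to drain, V_GS = V_DS ≥ V_GS − V_TN, so the device is in saturation.
k_n = μ_nC_ox · (W/L) = 5.216 mA/V².
KCL at the drain: ½ k_n (V_GS − V_TN)² = (V_DD − V_GS)/R.
Let x = V_GS − 1.3. Then 124 x² + x − 1.29 = 0, giving x = 0.098 V (positive root), so V_GS = 1.4 V.
I_D = (V_DD − V_GS)/R = (2.59 − 1.4) / 47.6 = 0.025 mA.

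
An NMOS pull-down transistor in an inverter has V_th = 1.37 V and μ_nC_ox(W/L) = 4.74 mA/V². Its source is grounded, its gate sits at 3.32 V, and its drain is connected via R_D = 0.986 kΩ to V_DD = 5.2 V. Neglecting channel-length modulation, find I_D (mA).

I_D = 4.67 mA

V_GS = V_G = 3.32 V, so V_ov = 3.32 − 1.37 = 1.95 V.
Assume saturation: I_D = ½ k_n V_ov² = 0.5 × 4.74 × 1.95² = 9.01 mA, giving V_DS = V_DD − I_D R_D = 5.2 − 9.01 × 0.986 = -3.69 V.
But -3.69 V < V_ov = 1.95 V, so the device is actually in triode.
In triode I_D = k_n[V_ov V_DS − ½ V_DS²] and I_D = (V_DD − V_DS)/R_D. Equating: 2.34 V_DS² − 10.11 V_DS + 5.2 = 0, giving V_DS = 0.596 V (the root below V_ov).
I_D = (5.2 − 0.596) / 0.986 = 4.67 mA.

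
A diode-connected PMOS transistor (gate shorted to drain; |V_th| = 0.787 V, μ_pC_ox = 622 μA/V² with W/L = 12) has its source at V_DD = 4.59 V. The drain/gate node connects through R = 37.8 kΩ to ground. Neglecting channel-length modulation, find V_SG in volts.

With gate tied to drain, V_SG = V_SD ≥ V_SG − |V_th|, so the device is in saturation.
k_p = μ_pC_ox · (W/L) = 7.464 mA/V².
KCL at the drain: ½ k_p (V_SG − |V_th|)² = (V_DD − V_SG)/R.
Let x = V_SG − 0.787. Then 141 x² + x − 3.803 = 0, giving x = 0.161 V (positive root), so V_SG = 0.948 V.
I_D = (V_DD − V_SG)/R = (4.59 − 0.948) / 37.8 = 0.0964 mA.

V_SG = 0.948 V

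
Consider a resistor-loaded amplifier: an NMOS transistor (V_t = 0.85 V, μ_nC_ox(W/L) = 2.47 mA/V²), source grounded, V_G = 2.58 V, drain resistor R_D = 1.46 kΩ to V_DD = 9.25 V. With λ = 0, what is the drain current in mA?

V_GS = V_G = 2.58 V, so V_ov = 2.58 − 0.85 = 1.73 V.
Assume saturation: I_D = ½ k_n V_ov² = 0.5 × 2.47 × 1.73² = 3.7 mA, giving V_DS = V_DD − I_D R_D = 9.25 − 3.7 × 1.46 = 3.85 V.
V_DS = 3.85 V ≥ V_ov = 1.73 V, confirming saturation.

I_D = 3.70 mA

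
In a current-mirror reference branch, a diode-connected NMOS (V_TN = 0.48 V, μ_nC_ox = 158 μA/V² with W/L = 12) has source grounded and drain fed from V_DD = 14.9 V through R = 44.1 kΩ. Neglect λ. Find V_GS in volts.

With gate tied to drain, V_GS = V_DS ≥ V_GS − V_TN, so the device is in saturation.
k_n = μ_nC_ox · (W/L) = 1.896 mA/V².
KCL at the drain: ½ k_n (V_GS − V_TN)² = (V_DD − V_GS)/R.
Let x = V_GS − 0.48. Then 41.8 x² + x − 14.42 = 0, giving x = 0.575 V (positive root), so V_GS = 1.06 V.
I_D = (V_DD − V_GS)/R = (14.9 − 1.06) / 44.1 = 0.314 mA.

V_GS = 1.06 V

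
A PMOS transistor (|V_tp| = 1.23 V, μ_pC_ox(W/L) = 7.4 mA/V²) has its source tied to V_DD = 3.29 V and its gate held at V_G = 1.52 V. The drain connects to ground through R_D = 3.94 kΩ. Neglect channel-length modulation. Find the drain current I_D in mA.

I_D = 0.771 mA

V_SG = V_DD − V_G = 3.29 − 1.52 = 1.77 V, so V_ov = 1.77 − 1.23 = 0.54 V.
Assume saturation: I_D = ½ k_p V_ov² = 0.5 × 7.4 × 0.54² = 1.08 mA, giving V_SD = V_DD − I_D R_D = 3.29 − 1.08 × 3.94 = -0.961 V.
But -0.961 V < V_ov = 0.54 V, so the device is actually in triode.
In triode I_D = k_p[V_ov V_SD − ½ V_SD²] and I_D = (V_DD − V_SD)/R_D. Equating: 14.6 V_SD² − 16.74 V_SD + 3.29 = 0, giving V_SD = 0.252 V (the root below V_ov).
I_D = (3.29 − 0.252) / 3.94 = 0.771 mA.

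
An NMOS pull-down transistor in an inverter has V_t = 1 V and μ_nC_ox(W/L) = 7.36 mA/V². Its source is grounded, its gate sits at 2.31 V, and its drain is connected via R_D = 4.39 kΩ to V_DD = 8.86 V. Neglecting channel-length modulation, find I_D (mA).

I_D = 1.97 mA

V_GS = V_G = 2.31 V, so V_ov = 2.31 − 1 = 1.31 V.
Assume saturation: I_D = ½ k_n V_ov² = 0.5 × 7.36 × 1.31² = 6.32 mA, giving V_DS = V_DD − I_D R_D = 8.86 − 6.32 × 4.39 = -18.9 V.
But -18.9 V < V_ov = 1.31 V, so the device is actually in triode.
In triode I_D = k_n[V_ov V_DS − ½ V_DS²] and I_D = (V_DD − V_DS)/R_D. Equating: 16.2 V_DS² − 43.33 V_DS + 8.86 = 0, giving V_DS = 0.223 V (the root below V_ov).
I_D = (8.86 − 0.223) / 4.39 = 1.97 mA.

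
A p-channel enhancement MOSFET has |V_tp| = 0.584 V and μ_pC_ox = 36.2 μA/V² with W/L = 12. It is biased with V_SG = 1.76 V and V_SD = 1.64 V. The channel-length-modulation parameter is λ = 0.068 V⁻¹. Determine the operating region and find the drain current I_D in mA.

k_p = μ_pC_ox · (W/L) = 0.4344 mA/V².
V_ov = V_SG − |V_tp| = 1.76 − 0.584 = 1.18 V.
Since V_SD = 1.64 V ≥ V_ov = 1.18 V, the device is in saturation.
I_D = ½ k_p V_ov² (1 + λ V_SD) = 0.5 × 0.4344 × 1.18² × (1 + 0.068 × 1.64) = 0.334 mA.

Saturation; I_D = 0.334 mA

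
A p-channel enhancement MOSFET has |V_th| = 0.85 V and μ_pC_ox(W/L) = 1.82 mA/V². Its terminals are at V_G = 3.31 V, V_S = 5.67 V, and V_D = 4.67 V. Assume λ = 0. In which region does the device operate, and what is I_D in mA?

V_SG = V_S − V_G = 5.67 − 3.31 = 2.36 V; V_SD = V_S − V_D = 5.67 − 4.67 = 1 V.
V_ov = V_SG − |V_th| = 2.36 − 0.85 = 1.51 V.
Since V_SD = 1 V < V_ov = 1.51 V, the device is in the triode region.
I_D = k_p [V_ov · V_SD − ½ V_SD²] = 1.82 × [1.51 × 1 − 0.5 × 1²] = 1.84 mA.

Triode; I_D = 1.84 mA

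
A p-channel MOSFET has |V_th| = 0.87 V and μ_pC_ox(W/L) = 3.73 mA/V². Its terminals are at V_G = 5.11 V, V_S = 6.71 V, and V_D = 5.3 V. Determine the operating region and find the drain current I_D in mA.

V_SG = V_S − V_G = 6.71 − 5.11 = 1.6 V; V_SD = V_S − V_D = 6.71 − 5.3 = 1.41 V.
V_ov = V_SG − |V_th| = 1.6 − 0.87 = 0.73 V.
Since V_SD = 1.41 V ≥ V_ov = 0.73 V, the device is in saturation.
I_D = ½ k_p V_ov² = 0.5 × 3.73 × 0.73² = 0.994 mA.

Saturation; I_D = 0.994 mA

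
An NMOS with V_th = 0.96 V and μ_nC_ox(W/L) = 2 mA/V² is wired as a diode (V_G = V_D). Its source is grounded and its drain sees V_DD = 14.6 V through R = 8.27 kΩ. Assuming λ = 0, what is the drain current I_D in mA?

I_D = 1.50 mA

With gate tied to drain, V_GS = V_DS ≥ V_GS − V_th, so the device is in saturation.
KCL at the drain: ½ k_n (V_GS − V_th)² = (V_DD − V_GS)/R.
Let x = V_GS − 0.96. Then 8.27 x² + x − 13.64 = 0, giving x = 1.23 V (positive root), so V_GS = 2.19 V.
I_D = (V_DD − V_GS)/R = (14.6 − 2.19) / 8.27 = 1.5 mA.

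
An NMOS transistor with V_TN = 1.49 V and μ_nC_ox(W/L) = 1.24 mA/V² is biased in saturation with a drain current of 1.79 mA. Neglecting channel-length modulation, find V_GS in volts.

V_GS = 3.19 V

In saturation I_D = ½ k_n (V_GS − V_TN)², so V_GS − V_TN = √(2 I_D / k_n) = √(2 × 1.79 / 1.24) = 1.7 V.
V_GS = 1.49 + 1.7 = 3.19 V.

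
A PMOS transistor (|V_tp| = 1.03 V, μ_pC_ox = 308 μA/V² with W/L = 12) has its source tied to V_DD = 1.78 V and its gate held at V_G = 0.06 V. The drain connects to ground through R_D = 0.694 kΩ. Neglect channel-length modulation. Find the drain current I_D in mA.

I_D = 0.880 mA

V_SG = V_DD − V_G = 1.78 − 0.06 = 1.72 V, so V_ov = 1.72 − 1.03 = 0.69 V.
k_p = μ_pC_ox · (W/L) = 3.696 mA/V².
Assume saturation: I_D = ½ k_p V_ov² = 0.5 × 3.696 × 0.69² = 0.88 mA, giving V_SD = V_DD − I_D R_D = 1.78 − 0.88 × 0.694 = 1.17 V.
V_SD = 1.17 V ≥ V_ov = 0.69 V, confirming saturation.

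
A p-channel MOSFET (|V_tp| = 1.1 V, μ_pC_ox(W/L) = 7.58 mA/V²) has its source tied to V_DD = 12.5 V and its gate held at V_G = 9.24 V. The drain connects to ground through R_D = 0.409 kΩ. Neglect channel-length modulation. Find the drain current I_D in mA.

I_D = 17.7 mA

V_SG = V_DD − V_G = 12.5 − 9.24 = 3.26 V, so V_ov = 3.26 − 1.1 = 2.16 V.
Assume saturation: I_D = ½ k_p V_ov² = 0.5 × 7.58 × 2.16² = 17.7 mA, giving V_SD = V_DD − I_D R_D = 12.5 − 17.7 × 0.409 = 5.27 V.
V_SD = 5.27 V ≥ V_ov = 2.16 V, confirming saturation.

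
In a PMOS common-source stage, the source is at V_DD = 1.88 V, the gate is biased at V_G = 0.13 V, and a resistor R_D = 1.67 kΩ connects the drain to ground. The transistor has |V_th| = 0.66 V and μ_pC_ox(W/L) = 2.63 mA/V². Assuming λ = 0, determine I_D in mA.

I_D = 0.899 mA

V_SG = V_DD − V_G = 1.88 − 0.13 = 1.75 V, so V_ov = 1.75 − 0.66 = 1.09 V.
Assume saturation: I_D = ½ k_p V_ov² = 0.5 × 2.63 × 1.09² = 1.56 mA, giving V_SD = V_DD − I_D R_D = 1.88 − 1.56 × 1.67 = -0.729 V.
But -0.729 V < V_ov = 1.09 V, so the device is actually in triode.
In triode I_D = k_p[V_ov V_SD − ½ V_SD²] and I_D = (V_DD − V_SD)/R_D. Equating: 2.2 V_SD² − 5.787 V_SD + 1.88 = 0, giving V_SD = 0.379 V (the root below V_ov).
I_D = (1.88 − 0.379) / 1.67 = 0.899 mA.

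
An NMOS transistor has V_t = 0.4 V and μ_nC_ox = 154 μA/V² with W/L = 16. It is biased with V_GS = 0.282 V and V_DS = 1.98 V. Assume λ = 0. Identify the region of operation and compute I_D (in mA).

V_GS = 0.282 V < V_t = 0.4 V, so the transistor is in cutoff.

Cutoff; I_D = 0 mA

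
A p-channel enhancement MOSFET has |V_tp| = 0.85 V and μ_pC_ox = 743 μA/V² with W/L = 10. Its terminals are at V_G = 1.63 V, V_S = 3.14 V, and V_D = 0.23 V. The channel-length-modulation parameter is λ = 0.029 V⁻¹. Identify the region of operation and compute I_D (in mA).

Saturation; I_D = 1.75 mA

V_SG = V_S − V_G = 3.14 − 1.63 = 1.51 V; V_SD = V_S − V_D = 3.14 − 0.23 = 2.91 V.
k_p = μ_pC_ox · (W/L) = 7.43 mA/V².
V_ov = V_SG − |V_tp| = 1.51 − 0.85 = 0.66 V.
Since V_SD = 2.91 V ≥ V_ov = 0.66 V, the device is in saturation.
I_D = ½ k_p V_ov² (1 + λ V_SD) = 0.5 × 7.43 × 0.66² × (1 + 0.029 × 2.91) = 1.75 mA.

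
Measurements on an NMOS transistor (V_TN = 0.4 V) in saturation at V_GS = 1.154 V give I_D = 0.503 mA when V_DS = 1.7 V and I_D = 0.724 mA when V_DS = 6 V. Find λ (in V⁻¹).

λ = 0.124 V⁻¹

With V_GS fixed, I_D ∝ (1 + λ V_DS) in saturation, so I_D2/I_D1 = (1 + λ V_DS2)/(1 + λ V_DS1).
0.724/0.503 = 1.439 = (1 + 6 λ)/(1 + 1.7 λ).
Solving: λ (I_D1 V_DS2 − I_D2 V_DS1) = I_D2 − I_D1, so λ = (0.724 − 0.503) / (0.503 × 6 − 0.724 × 1.7) = 0.221 / 1.79 = 0.124 V⁻¹.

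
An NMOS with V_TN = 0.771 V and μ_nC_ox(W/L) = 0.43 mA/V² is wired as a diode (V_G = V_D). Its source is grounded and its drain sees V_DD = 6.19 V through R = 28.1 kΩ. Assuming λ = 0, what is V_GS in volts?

With gate tied to drain, V_GS = V_DS ≥ V_GS − V_TN, so the device is in saturation.
KCL at the drain: ½ k_n (V_GS − V_TN)² = (V_DD − V_GS)/R.
Let x = V_GS − 0.771. Then 6.04 x² + x − 5.419 = 0, giving x = 0.868 V (positive root), so V_GS = 1.64 V.
I_D = (V_DD − V_GS)/R = (6.19 − 1.64) / 28.1 = 0.162 mA.

V_GS = 1.64 V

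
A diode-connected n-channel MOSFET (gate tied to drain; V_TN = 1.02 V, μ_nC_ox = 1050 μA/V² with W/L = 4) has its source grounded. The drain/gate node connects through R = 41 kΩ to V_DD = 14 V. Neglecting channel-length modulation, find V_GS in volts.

V_GS = 1.40 V

With gate tied to drain, V_GS = V_DS ≥ V_GS − V_TN, so the device is in saturation.
k_n = μ_nC_ox · (W/L) = 4.2 mA/V².
KCL at the drain: ½ k_n (V_GS − V_TN)² = (V_DD − V_GS)/R.
Let x = V_GS − 1.02. Then 86.1 x² + x − 12.98 = 0, giving x = 0.383 V (positive root), so V_GS = 1.4 V.
I_D = (V_DD − V_GS)/R = (14 − 1.4) / 41 = 0.307 mA.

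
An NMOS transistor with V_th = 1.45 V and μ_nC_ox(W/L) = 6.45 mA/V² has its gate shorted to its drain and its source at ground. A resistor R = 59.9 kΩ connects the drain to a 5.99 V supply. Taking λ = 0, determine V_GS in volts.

V_GS = 1.60 V

With gate tied to drain, V_GS = V_DS ≥ V_GS − V_th, so the device is in saturation.
KCL at the drain: ½ k_n (V_GS − V_th)² = (V_DD − V_GS)/R.
Let x = V_GS − 1.45. Then 193 x² + x − 4.54 = 0, giving x = 0.151 V (positive root), so V_GS = 1.6 V.
I_D = (V_DD − V_GS)/R = (5.99 − 1.6) / 59.9 = 0.0733 mA.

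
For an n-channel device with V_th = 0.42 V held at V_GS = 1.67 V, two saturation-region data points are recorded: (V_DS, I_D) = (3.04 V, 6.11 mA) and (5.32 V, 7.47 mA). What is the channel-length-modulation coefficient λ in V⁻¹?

λ = 0.139 V⁻¹

With V_GS fixed, I_D ∝ (1 + λ V_DS) in saturation, so I_D2/I_D1 = (1 + λ V_DS2)/(1 + λ V_DS1).
7.47/6.11 = 1.223 = (1 + 5.32 λ)/(1 + 3.04 λ).
Solving: λ (I_D1 V_DS2 − I_D2 V_DS1) = I_D2 − I_D1, so λ = (7.47 − 6.11) / (6.11 × 5.32 − 7.47 × 3.04) = 1.36 / 9.8 = 0.139 V⁻¹.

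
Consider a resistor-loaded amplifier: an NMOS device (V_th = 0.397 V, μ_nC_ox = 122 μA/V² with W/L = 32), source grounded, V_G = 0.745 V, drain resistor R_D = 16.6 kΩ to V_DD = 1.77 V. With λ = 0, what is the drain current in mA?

I_D = 0.101 mA

V_GS = V_G = 0.745 V, so V_ov = 0.745 − 0.397 = 0.348 V.
k_n = μ_nC_ox · (W/L) = 3.904 mA/V².
Assume saturation: I_D = ½ k_n V_ov² = 0.5 × 3.904 × 0.348² = 0.236 mA, giving V_DS = V_DD − I_D R_D = 1.77 − 0.236 × 16.6 = -2.15 V.
But -2.15 V < V_ov = 0.348 V, so the device is actually in triode.
In triode I_D = k_n[V_ov V_DS − ½ V_DS²] and I_D = (V_DD − V_DS)/R_D. Equating: 32.4 V_DS² − 23.55 V_DS + 1.77 = 0, giving V_DS = 0.0851 V (the root below V_ov).
I_D = (1.77 − 0.0851) / 16.6 = 0.101 mA.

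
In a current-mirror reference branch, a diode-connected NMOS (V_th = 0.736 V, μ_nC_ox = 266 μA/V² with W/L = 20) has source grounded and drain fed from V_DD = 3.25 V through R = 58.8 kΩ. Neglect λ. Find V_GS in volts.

With gate tied to drain, V_GS = V_DS ≥ V_GS − V_th, so the device is in saturation.
k_n = μ_nC_ox · (W/L) = 5.32 mA/V².
KCL at the drain: ½ k_n (V_GS − V_th)² = (V_DD − V_GS)/R.
Let x = V_GS − 0.736. Then 156 x² + x − 2.514 = 0, giving x = 0.124 V (positive root), so V_GS = 0.86 V.
I_D = (V_DD − V_GS)/R = (3.25 − 0.86) / 58.8 = 0.0407 mA.

V_GS = 0.860 V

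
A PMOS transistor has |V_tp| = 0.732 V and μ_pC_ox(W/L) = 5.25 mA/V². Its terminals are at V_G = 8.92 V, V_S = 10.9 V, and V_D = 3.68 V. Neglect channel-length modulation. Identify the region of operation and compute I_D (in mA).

Saturation; I_D = 4.09 mA

V_SG = V_S − V_G = 10.9 − 8.92 = 1.98 V; V_SD = V_S − V_D = 10.9 − 3.68 = 7.22 V.
V_ov = V_SG − |V_tp| = 1.98 − 0.732 = 1.25 V.
Since V_SD = 7.22 V ≥ V_ov = 1.25 V, the device is in saturation.
I_D = ½ k_p V_ov² = 0.5 × 5.25 × 1.25² = 4.09 mA.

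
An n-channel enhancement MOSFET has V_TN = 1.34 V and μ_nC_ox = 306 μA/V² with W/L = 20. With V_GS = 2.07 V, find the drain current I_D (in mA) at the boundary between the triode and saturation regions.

At the boundary V_DS = V_ov = V_GS − V_TN = 2.07 − 1.34 = 0.73 V.
k_n = μ_nC_ox · (W/L) = 6.12 mA/V².
I_D = ½ k_n V_ov² = 0.5 × 6.12 × 0.73² = 1.63 mA.

I_D = 1.63 mA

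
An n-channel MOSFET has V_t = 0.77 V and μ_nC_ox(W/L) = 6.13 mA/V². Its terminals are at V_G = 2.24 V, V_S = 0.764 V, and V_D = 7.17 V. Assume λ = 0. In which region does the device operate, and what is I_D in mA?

V_GS = V_G − V_S = 2.24 − 0.764 = 1.48 V; V_DS = V_D − V_S = 7.17 − 0.764 = 6.41 V.
V_ov = V_GS − V_t = 1.48 − 0.77 = 0.706 V.
Since V_DS = 6.41 V ≥ V_ov = 0.706 V, the device is in saturation.
I_D = ½ k_n V_ov² = 0.5 × 6.13 × 0.706² = 1.53 mA.

Saturation; I_D = 1.53 mA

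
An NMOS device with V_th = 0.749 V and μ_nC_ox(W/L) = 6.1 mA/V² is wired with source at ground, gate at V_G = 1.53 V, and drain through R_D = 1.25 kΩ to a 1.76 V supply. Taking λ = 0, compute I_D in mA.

I_D = 1.17 mA

V_GS = V_G = 1.53 V, so V_ov = 1.53 − 0.749 = 0.781 V.
Assume saturation: I_D = ½ k_n V_ov² = 0.5 × 6.1 × 0.781² = 1.86 mA, giving V_DS = V_DD − I_D R_D = 1.76 − 1.86 × 1.25 = -0.565 V.
But -0.565 V < V_ov = 0.781 V, so the device is actually in triode.
In triode I_D = k_n[V_ov V_DS − ½ V_DS²] and I_D = (V_DD − V_DS)/R_D. Equating: 3.81 V_DS² − 6.955 V_DS + 1.76 = 0, giving V_DS = 0.304 V (the root below V_ov).
I_D = (1.76 − 0.304) / 1.25 = 1.17 mA.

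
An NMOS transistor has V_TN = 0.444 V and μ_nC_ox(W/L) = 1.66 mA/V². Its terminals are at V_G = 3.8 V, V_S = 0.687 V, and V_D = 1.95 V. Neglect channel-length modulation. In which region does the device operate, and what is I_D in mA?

Triode; I_D = 4.27 mA

V_GS = V_G − V_S = 3.8 − 0.687 = 3.11 V; V_DS = V_D − V_S = 1.95 − 0.687 = 1.26 V.
V_ov = V_GS − V_TN = 3.11 − 0.444 = 2.67 V.
Since V_DS = 1.26 V < V_ov = 2.67 V, the device is in the triode region.
I_D = k_n [V_ov · V_DS − ½ V_DS²] = 1.66 × [2.67 × 1.26 − 0.5 × 1.26²] = 4.27 mA.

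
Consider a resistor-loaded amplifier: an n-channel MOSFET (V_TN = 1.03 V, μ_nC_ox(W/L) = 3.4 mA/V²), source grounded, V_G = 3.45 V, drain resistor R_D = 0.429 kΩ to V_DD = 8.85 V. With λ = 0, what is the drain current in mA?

I_D = 9.96 mA

V_GS = V_G = 3.45 V, so V_ov = 3.45 − 1.03 = 2.42 V.
Assume saturation: I_D = ½ k_n V_ov² = 0.5 × 3.4 × 2.42² = 9.96 mA, giving V_DS = V_DD − I_D R_D = 8.85 − 9.96 × 0.429 = 4.58 V.
V_DS = 4.58 V ≥ V_ov = 2.42 V, confirming saturation.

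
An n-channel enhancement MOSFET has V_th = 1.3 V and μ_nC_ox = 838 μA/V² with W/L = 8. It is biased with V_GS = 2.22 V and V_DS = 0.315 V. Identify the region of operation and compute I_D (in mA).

Triode; I_D = 1.61 mA

k_n = μ_nC_ox · (W/L) = 6.704 mA/V².
V_ov = V_GS − V_th = 2.22 − 1.3 = 0.92 V.
Since V_DS = 0.315 V < V_ov = 0.92 V, the device is in the triode region.
I_D = k_n [V_ov · V_DS − ½ V_DS²] = 6.704 × [0.92 × 0.315 − 0.5 × 0.315²] = 1.61 mA.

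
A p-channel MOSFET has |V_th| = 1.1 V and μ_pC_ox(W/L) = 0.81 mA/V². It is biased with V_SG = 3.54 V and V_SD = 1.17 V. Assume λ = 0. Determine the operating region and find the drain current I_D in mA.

V_ov = V_SG − |V_th| = 3.54 − 1.1 = 2.44 V.
Since V_SD = 1.17 V < V_ov = 2.44 V, the device is in the triode region.
I_D = k_p [V_ov · V_SD − ½ V_SD²] = 0.81 × [2.44 × 1.17 − 0.5 × 1.17²] = 1.76 mA.

Triode; I_D = 1.76 mA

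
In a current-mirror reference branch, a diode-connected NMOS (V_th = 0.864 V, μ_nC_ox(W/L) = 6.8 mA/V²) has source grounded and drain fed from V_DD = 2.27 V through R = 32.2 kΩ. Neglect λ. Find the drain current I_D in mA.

I_D = 0.0403 mA

With gate tied to drain, V_GS = V_DS ≥ V_GS − V_th, so the device is in saturation.
KCL at the drain: ½ k_n (V_GS − V_th)² = (V_DD − V_GS)/R.
Let x = V_GS − 0.864. Then 109 x² + x − 1.406 = 0, giving x = 0.109 V (positive root), so V_GS = 0.973 V.
I_D = (V_DD − V_GS)/R = (2.27 − 0.973) / 32.2 = 0.0403 mA.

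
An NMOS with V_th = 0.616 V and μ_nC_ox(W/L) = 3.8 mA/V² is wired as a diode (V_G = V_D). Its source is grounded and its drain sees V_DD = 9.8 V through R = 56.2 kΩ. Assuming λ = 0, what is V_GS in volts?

With gate tied to drain, V_GS = V_DS ≥ V_GS − V_th, so the device is in saturation.
KCL at the drain: ½ k_n (V_GS − V_th)² = (V_DD − V_GS)/R.
Let x = V_GS − 0.616. Then 107 x² + x − 9.184 = 0, giving x = 0.289 V (positive root), so V_GS = 0.905 V.
I_D = (V_DD − V_GS)/R = (9.8 − 0.905) / 56.2 = 0.158 mA.

V_GS = 0.905 V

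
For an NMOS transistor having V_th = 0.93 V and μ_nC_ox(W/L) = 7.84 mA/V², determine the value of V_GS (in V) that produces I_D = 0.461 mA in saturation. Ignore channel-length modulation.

In saturation I_D = ½ k_n (V_GS − V_th)², so V_GS − V_th = √(2 I_D / k_n) = √(2 × 0.461 / 7.84) = 0.343 V.
V_GS = 0.93 + 0.343 = 1.27 V.

V_GS = 1.27 V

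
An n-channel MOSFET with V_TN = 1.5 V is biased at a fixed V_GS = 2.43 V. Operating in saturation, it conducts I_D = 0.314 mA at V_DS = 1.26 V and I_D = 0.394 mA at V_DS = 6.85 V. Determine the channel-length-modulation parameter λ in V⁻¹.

With V_GS fixed, I_D ∝ (1 + λ V_DS) in saturation, so I_D2/I_D1 = (1 + λ V_DS2)/(1 + λ V_DS1).
0.394/0.314 = 1.255 = (1 + 6.85 λ)/(1 + 1.26 λ).
Solving: λ (I_D1 V_DS2 − I_D2 V_DS1) = I_D2 − I_D1, so λ = (0.394 − 0.314) / (0.314 × 6.85 − 0.394 × 1.26) = 0.08 / 1.65 = 0.0484 V⁻¹.

λ = 0.0484 V⁻¹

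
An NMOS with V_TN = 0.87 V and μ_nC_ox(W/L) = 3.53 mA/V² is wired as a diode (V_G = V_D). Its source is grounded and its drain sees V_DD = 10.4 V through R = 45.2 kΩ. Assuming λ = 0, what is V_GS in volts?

With gate tied to drain, V_GS = V_DS ≥ V_GS − V_TN, so the device is in saturation.
KCL at the drain: ½ k_n (V_GS − V_TN)² = (V_DD − V_GS)/R.
Let x = V_GS − 0.87. Then 79.8 x² + x − 9.53 = 0, giving x = 0.339 V (positive root), so V_GS = 1.21 V.
I_D = (V_DD − V_GS)/R = (10.4 − 1.21) / 45.2 = 0.203 mA.

V_GS = 1.21 V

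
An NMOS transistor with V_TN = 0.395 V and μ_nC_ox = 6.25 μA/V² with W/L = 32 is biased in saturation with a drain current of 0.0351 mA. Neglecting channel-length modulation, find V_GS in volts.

V_GS = 0.987 V

k_n = μ_nC_ox · (W/L) = 0.2 mA/V².
In saturation I_D = ½ k_n (V_GS − V_TN)², so V_GS − V_TN = √(2 I_D / k_n) = √(2 × 0.0351 / 0.2) = 0.592 V.
V_GS = 0.395 + 0.592 = 0.987 V.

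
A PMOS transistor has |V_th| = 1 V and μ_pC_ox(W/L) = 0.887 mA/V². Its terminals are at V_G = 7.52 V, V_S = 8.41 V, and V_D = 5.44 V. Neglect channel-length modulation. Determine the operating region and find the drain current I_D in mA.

Cutoff; I_D = 0 mA

V_SG = V_S − V_G = 8.41 − 7.52 = 0.89 V; V_SD = V_S − V_D = 8.41 − 5.44 = 2.97 V.
V_SG = 0.89 V < |V_th| = 1 V, so the transistor is in cutoff.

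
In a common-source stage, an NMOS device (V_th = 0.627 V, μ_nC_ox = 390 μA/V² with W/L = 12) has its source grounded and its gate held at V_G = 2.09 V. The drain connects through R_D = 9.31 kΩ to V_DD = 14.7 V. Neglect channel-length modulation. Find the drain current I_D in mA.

V_GS = V_G = 2.09 V, so V_ov = 2.09 − 0.627 = 1.46 V.
k_n = μ_nC_ox · (W/L) = 4.68 mA/V².
Assume saturation: I_D = ½ k_n V_ov² = 0.5 × 4.68 × 1.46² = 5.01 mA, giving V_DS = V_DD − I_D R_D = 14.7 − 5.01 × 9.31 = -31.9 V.
But -31.9 V < V_ov = 1.46 V, so the device is actually in triode.
In triode I_D = k_n[V_ov V_DS − ½ V_DS²] and I_D = (V_DD − V_DS)/R_D. Equating: 21.8 V_DS² − 64.74 V_DS + 14.7 = 0, giving V_DS = 0.248 V (the root below V_ov).
I_D = (14.7 − 0.248) / 9.31 = 1.55 mA.

I_D = 1.55 mA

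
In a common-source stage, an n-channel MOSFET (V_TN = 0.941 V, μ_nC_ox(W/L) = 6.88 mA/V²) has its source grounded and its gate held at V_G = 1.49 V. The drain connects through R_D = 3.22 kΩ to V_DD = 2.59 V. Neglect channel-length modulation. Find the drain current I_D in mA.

V_GS = V_G = 1.49 V, so V_ov = 1.49 − 0.941 = 0.549 V.
Assume saturation: I_D = ½ k_n V_ov² = 0.5 × 6.88 × 0.549² = 1.04 mA, giving V_DS = V_DD − I_D R_D = 2.59 − 1.04 × 3.22 = -0.749 V.
But -0.749 V < V_ov = 0.549 V, so the device is actually in triode.
In triode I_D = k_n[V_ov V_DS − ½ V_DS²] and I_D = (V_DD − V_DS)/R_D. Equating: 11.1 V_DS² − 13.16 V_DS + 2.59 = 0, giving V_DS = 0.249 V (the root below V_ov).
I_D = (2.59 − 0.249) / 3.22 = 0.727 mA.

I_D = 0.727 mA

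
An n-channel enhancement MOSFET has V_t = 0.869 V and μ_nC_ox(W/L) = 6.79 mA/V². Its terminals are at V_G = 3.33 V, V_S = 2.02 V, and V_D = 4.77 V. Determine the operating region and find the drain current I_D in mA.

V_GS = V_G − V_S = 3.33 − 2.02 = 1.31 V; V_DS = V_D − V_S = 4.77 − 2.02 = 2.75 V.
V_ov = V_GS − V_t = 1.31 − 0.869 = 0.441 V.
Since V_DS = 2.75 V ≥ V_ov = 0.441 V, the device is in saturation.
I_D = ½ k_n V_ov² = 0.5 × 6.79 × 0.441² = 0.66 mA.

Saturation; I_D = 0.660 mA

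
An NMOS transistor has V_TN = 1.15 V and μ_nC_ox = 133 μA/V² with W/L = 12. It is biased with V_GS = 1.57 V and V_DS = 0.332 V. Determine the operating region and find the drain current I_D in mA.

k_n = μ_nC_ox · (W/L) = 1.596 mA/V².
V_ov = V_GS − V_TN = 1.57 − 1.15 = 0.42 V.
Since V_DS = 0.332 V < V_ov = 0.42 V, the device is in the triode region.
I_D = k_n [V_ov · V_DS − ½ V_DS²] = 1.596 × [0.42 × 0.332 − 0.5 × 0.332²] = 0.135 mA.

Triode; I_D = 0.135 mA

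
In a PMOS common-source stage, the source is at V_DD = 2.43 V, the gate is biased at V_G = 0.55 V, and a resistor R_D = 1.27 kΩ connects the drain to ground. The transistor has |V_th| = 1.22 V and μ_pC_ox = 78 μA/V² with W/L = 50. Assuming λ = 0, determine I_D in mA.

I_D = 0.849 mA

V_SG = V_DD − V_G = 2.43 − 0.55 = 1.88 V, so V_ov = 1.88 − 1.22 = 0.66 V.
k_p = μ_pC_ox · (W/L) = 3.9 mA/V².
Assume saturation: I_D = ½ k_p V_ov² = 0.5 × 3.9 × 0.66² = 0.849 mA, giving V_SD = V_DD − I_D R_D = 2.43 − 0.849 × 1.27 = 1.35 V.
V_SD = 1.35 V ≥ V_ov = 0.66 V, confirming saturation.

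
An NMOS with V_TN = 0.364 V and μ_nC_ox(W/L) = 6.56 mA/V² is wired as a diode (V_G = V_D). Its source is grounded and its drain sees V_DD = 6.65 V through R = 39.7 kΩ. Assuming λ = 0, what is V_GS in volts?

V_GS = 0.580 V

With gate tied to drain, V_GS = V_DS ≥ V_GS − V_TN, so the device is in saturation.
KCL at the drain: ½ k_n (V_GS − V_TN)² = (V_DD − V_GS)/R.
Let x = V_GS − 0.364. Then 130 x² + x − 6.286 = 0, giving x = 0.216 V (positive root), so V_GS = 0.58 V.
I_D = (V_DD − V_GS)/R = (6.65 − 0.58) / 39.7 = 0.153 mA.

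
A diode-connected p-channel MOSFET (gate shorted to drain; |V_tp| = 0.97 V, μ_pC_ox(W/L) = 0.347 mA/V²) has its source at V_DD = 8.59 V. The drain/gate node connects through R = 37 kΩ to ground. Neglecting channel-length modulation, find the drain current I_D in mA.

With gate tied to drain, V_SG = V_SD ≥ V_SG − |V_tp|, so the device is in saturation.
KCL at the drain: ½ k_p (V_SG − |V_tp|)² = (V_DD − V_SG)/R.
Let x = V_SG − 0.97. Then 6.42 x² + x − 7.62 = 0, giving x = 1.01 V (positive root), so V_SG = 1.98 V.
I_D = (V_DD − V_SG)/R = (8.59 − 1.98) / 37 = 0.179 mA.

I_D = 0.179 mA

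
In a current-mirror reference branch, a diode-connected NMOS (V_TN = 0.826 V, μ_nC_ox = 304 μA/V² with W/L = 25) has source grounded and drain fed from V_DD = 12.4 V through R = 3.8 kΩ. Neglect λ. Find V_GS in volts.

V_GS = 1.69 V

With gate tied to drain, V_GS = V_DS ≥ V_GS − V_TN, so the device is in saturation.
k_n = μ_nC_ox · (W/L) = 7.6 mA/V².
KCL at the drain: ½ k_n (V_GS − V_TN)² = (V_DD − V_GS)/R.
Let x = V_GS − 0.826. Then 14.4 x² + x − 11.57 = 0, giving x = 0.861 V (positive root), so V_GS = 1.69 V.
I_D = (V_DD − V_GS)/R = (12.4 − 1.69) / 3.8 = 2.82 mA.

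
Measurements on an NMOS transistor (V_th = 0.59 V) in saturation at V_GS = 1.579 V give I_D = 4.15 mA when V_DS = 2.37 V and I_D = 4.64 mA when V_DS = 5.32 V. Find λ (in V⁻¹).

λ = 0.0442 V⁻¹

With V_GS fixed, I_D ∝ (1 + λ V_DS) in saturation, so I_D2/I_D1 = (1 + λ V_DS2)/(1 + λ V_DS1).
4.64/4.15 = 1.118 = (1 + 5.32 λ)/(1 + 2.37 λ).
Solving: λ (I_D1 V_DS2 − I_D2 V_DS1) = I_D2 − I_D1, so λ = (4.64 − 4.15) / (4.15 × 5.32 − 4.64 × 2.37) = 0.49 / 11.1 = 0.0442 V⁻¹.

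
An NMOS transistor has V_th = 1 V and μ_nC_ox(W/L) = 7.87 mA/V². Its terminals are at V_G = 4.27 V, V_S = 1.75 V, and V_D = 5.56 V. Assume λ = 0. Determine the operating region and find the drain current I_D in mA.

V_GS = V_G − V_S = 4.27 − 1.75 = 2.52 V; V_DS = V_D − V_S = 5.56 − 1.75 = 3.81 V.
V_ov = V_GS − V_th = 2.52 − 1 = 1.52 V.
Since V_DS = 3.81 V ≥ V_ov = 1.52 V, the device is in saturation.
I_D = ½ k_n V_ov² = 0.5 × 7.87 × 1.52² = 9.09 mA.

Saturation; I_D = 9.09 mA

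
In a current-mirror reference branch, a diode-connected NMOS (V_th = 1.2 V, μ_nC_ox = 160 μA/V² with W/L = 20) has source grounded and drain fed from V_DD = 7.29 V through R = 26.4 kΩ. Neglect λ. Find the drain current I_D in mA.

With gate tied to drain, V_GS = V_DS ≥ V_GS − V_th, so the device is in saturation.
k_n = μ_nC_ox · (W/L) = 3.2 mA/V².
KCL at the drain: ½ k_n (V_GS − V_th)² = (V_DD − V_GS)/R.
Let x = V_GS − 1.2. Then 42.2 x² + x − 6.09 = 0, giving x = 0.368 V (positive root), so V_GS = 1.57 V.
I_D = (V_DD − V_GS)/R = (7.29 − 1.57) / 26.4 = 0.217 mA.

I_D = 0.217 mA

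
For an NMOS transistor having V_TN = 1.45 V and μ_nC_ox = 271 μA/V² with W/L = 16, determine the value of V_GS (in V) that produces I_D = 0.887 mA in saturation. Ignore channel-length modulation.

k_n = μ_nC_ox · (W/L) = 4.336 mA/V².
In saturation I_D = ½ k_n (V_GS − V_TN)², so V_GS − V_TN = √(2 I_D / k_n) = √(2 × 0.887 / 4.336) = 0.64 V.
V_GS = 1.45 + 0.64 = 2.09 V.

V_GS = 2.09 V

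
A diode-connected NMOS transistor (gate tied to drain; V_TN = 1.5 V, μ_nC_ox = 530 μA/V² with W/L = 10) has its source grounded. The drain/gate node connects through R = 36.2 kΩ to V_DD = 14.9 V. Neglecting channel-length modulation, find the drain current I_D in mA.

With gate tied to drain, V_GS = V_DS ≥ V_GS − V_TN, so the device is in saturation.
k_n = μ_nC_ox · (W/L) = 5.3 mA/V².
KCL at the drain: ½ k_n (V_GS − V_TN)² = (V_DD − V_GS)/R.
Let x = V_GS − 1.5. Then 95.9 x² + x − 13.4 = 0, giving x = 0.369 V (positive root), so V_GS = 1.87 V.
I_D = (V_DD − V_GS)/R = (14.9 − 1.87) / 36.2 = 0.36 mA.

I_D = 0.360 mA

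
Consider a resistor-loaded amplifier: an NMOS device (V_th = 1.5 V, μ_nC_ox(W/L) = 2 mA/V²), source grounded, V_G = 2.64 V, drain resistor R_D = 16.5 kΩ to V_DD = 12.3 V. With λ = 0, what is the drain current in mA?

I_D = 0.722 mA

V_GS = V_G = 2.64 V, so V_ov = 2.64 − 1.5 = 1.14 V.
Assume saturation: I_D = ½ k_n V_ov² = 0.5 × 2 × 1.14² = 1.3 mA, giving V_DS = V_DD − I_D R_D = 12.3 − 1.3 × 16.5 = -9.14 V.
But -9.14 V < V_ov = 1.14 V, so the device is actually in triode.
In triode I_D = k_n[V_ov V_DS − ½ V_DS²] and I_D = (V_DD − V_DS)/R_D. Equating: 16.5 V_DS² − 38.62 V_DS + 12.3 = 0, giving V_DS = 0.38 V (the root below V_ov).
I_D = (12.3 − 0.38) / 16.5 = 0.722 mA.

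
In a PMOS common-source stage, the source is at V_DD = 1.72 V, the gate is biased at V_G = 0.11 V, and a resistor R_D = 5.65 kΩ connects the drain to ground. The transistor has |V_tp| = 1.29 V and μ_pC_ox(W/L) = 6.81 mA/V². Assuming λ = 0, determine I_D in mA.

V_SG = V_DD − V_G = 1.72 − 0.11 = 1.61 V, so V_ov = 1.61 − 1.29 = 0.32 V.
Assume saturation: I_D = ½ k_p V_ov² = 0.5 × 6.81 × 0.32² = 0.349 mA, giving V_SD = V_DD − I_D R_D = 1.72 − 0.349 × 5.65 = -0.25 V.
But -0.25 V < V_ov = 0.32 V, so the device is actually in triode.
In triode I_D = k_p[V_ov V_SD − ½ V_SD²] and I_D = (V_DD − V_SD)/R_D. Equating: 19.2 V_SD² − 13.31 V_SD + 1.72 = 0, giving V_SD = 0.172 V (the root below V_ov).
I_D = (1.72 − 0.172) / 5.65 = 0.274 mA.

I_D = 0.274 mA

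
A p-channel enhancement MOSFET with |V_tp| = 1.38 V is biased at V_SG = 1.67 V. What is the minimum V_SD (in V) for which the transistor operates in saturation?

The boundary between triode and saturation is V_SD = V_SG − |V_tp| = V_ov.
V_ov = 1.67 − 1.38 = 0.29 V.

V_SD,sat = 0.290 V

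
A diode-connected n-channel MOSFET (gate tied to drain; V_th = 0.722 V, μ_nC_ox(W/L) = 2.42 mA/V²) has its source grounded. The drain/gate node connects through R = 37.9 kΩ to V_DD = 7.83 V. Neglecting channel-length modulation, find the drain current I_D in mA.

With gate tied to drain, V_GS = V_DS ≥ V_GS − V_th, so the device is in saturation.
KCL at the drain: ½ k_n (V_GS − V_th)² = (V_DD − V_GS)/R.
Let x = V_GS − 0.722. Then 45.9 x² + x − 7.108 = 0, giving x = 0.383 V (positive root), so V_GS = 1.1 V.
I_D = (V_DD − V_GS)/R = (7.83 − 1.1) / 37.9 = 0.177 mA.

I_D = 0.177 mA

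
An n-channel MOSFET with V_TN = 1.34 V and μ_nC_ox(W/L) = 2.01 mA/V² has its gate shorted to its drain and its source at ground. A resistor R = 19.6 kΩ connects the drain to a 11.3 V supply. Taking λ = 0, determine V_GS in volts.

With gate tied to drain, V_GS = V_DS ≥ V_GS − V_TN, so the device is in saturation.
KCL at the drain: ½ k_n (V_GS − V_TN)² = (V_DD − V_GS)/R.
Let x = V_GS − 1.34. Then 19.7 x² + x − 9.96 = 0, giving x = 0.686 V (positive root), so V_GS = 2.03 V.
I_D = (V_DD − V_GS)/R = (11.3 − 2.03) / 19.6 = 0.473 mA.

V_GS = 2.03 V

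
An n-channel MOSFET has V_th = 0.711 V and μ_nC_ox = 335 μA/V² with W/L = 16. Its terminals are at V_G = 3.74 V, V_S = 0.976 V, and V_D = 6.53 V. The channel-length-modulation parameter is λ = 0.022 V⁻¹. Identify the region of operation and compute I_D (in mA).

Saturation; I_D = 12.7 mA

V_GS = V_G − V_S = 3.74 − 0.976 = 2.76 V; V_DS = V_D − V_S = 6.53 − 0.976 = 5.55 V.
k_n = μ_nC_ox · (W/L) = 5.36 mA/V².
V_ov = V_GS − V_th = 2.76 − 0.711 = 2.05 V.
Since V_DS = 5.55 V ≥ V_ov = 2.05 V, the device is in saturation.
I_D = ½ k_n V_ov² (1 + λ V_DS) = 0.5 × 5.36 × 2.05² × (1 + 0.022 × 5.55) = 12.7 mA.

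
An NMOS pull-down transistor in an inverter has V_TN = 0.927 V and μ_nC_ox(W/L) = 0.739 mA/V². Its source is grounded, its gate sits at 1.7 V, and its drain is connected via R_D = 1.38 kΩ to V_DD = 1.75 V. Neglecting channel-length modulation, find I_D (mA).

I_D = 0.221 mA

V_GS = V_G = 1.7 V, so V_ov = 1.7 − 0.927 = 0.773 V.
Assume saturation: I_D = ½ k_n V_ov² = 0.5 × 0.739 × 0.773² = 0.221 mA, giving V_DS = V_DD − I_D R_D = 1.75 − 0.221 × 1.38 = 1.45 V.
V_DS = 1.45 V ≥ V_ov = 0.773 V, confirming saturation.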